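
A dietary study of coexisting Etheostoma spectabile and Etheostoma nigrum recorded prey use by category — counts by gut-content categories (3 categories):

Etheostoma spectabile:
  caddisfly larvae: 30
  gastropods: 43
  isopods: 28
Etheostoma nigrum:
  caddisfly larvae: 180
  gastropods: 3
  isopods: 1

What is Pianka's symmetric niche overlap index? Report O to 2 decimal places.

0.52

Proportions for Etheostoma spectabile (n=101): 30/101=0.2970, 43/101=0.4257, 28/101=0.2772
Proportions for Etheostoma nigrum (n=184): 180/184=0.9783, 3/184=0.0163, 1/184=0.0054
Σ p₁ᵢp₂ᵢ = 0.290555 + 0.006939 + 0.001497 = 0.298991
Σp_1ᵢ² = 0.2970² + 0.4257² + 0.2772² = 0.088209 + 0.181220 + 0.076840 = 0.346269
Σp_2ᵢ² = 0.9783² + 0.0163² + 0.0054² = 0.957071 + 0.000266 + 0.000029 = 0.957366
O = 0.298991 / √(0.346269 × 0.957366) = 0.298991 / 0.5757657 = 0.5193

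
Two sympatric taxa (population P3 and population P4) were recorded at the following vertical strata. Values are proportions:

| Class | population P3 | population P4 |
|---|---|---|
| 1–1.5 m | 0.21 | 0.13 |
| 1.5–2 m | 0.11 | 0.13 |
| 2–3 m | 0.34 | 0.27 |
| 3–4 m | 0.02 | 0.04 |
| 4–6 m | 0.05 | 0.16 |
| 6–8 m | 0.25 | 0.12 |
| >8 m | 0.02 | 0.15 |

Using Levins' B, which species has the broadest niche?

population P4

Σp_P3ᵢ² = 0.21² + 0.11² + 0.34² + 0.02² + 0.05² + 0.25² + 0.02² = 0.0441 + 0.0121 + 0.1156 + 0.0004 + 0.0025 + 0.0625 + 0.0004 = 0.2376
B_P3 = 1 / 0.2376 = 4.2088
Σp_P4ᵢ² = 0.13² + 0.13² + 0.27² + 0.04² + 0.16² + 0.12² + 0.15² = 0.0169 + 0.0169 + 0.0729 + 0.0016 + 0.0256 + 0.0144 + 0.0225 = 0.1708
B_P4 = 1 / 0.1708 = 5.8548
Highest B → broadest niche (most generalist): population P4 (B = 5.85).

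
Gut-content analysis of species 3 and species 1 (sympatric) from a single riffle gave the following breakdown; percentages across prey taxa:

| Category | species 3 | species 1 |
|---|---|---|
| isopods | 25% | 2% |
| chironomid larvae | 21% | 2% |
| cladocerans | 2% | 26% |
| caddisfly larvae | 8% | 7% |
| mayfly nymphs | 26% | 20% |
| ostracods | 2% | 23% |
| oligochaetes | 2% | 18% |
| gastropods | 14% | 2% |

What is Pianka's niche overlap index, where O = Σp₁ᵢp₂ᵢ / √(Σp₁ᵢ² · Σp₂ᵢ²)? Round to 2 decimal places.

0.41

Convert percentages to proportions (divide by 100).
Σ p₁ᵢp₂ᵢ = 0.0050 + 0.0042 + 0.0052 + 0.0056 + 0.0520 + 0.0046 + 0.0036 + 0.0028 = 0.0830
Σp_1ᵢ² = 0.25² + 0.21² + 0.02² + 0.08² + 0.26² + 0.02² + 0.02² + 0.14² = 0.0625 + 0.0441 + 0.0004 + 0.0064 + 0.0676 + 0.0004 + 0.0004 + 0.0196 = 0.2014
Σp_2ᵢ² = 0.02² + 0.02² + 0.26² + 0.07² + 0.20² + 0.23² + 0.18² + 0.02² = 0.0004 + 0.0004 + 0.0676 + 0.0049 + 0.0400 + 0.0529 + 0.0324 + 0.0004 = 0.1990
O = 0.0830 / √(0.2014 × 0.1990) = 0.0830 / 0.20020 = 0.4146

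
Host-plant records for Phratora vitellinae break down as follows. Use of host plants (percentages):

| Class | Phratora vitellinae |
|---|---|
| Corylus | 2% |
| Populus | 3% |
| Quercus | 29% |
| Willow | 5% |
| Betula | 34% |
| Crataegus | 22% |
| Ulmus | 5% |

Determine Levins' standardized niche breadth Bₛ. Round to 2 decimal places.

0.49

Convert percentages to proportions (divide by 100).
Σpᵢ² = 0.02² + 0.03² + 0.29² + 0.05² + 0.34² + 0.22² + 0.05² = 0.0004 + 0.0009 + 0.0841 + 0.0025 + 0.1156 + 0.0484 + 0.0025 = 0.2544
B = 1 / 0.2544 = 3.9308
Bₛ = (B − 1)/(n − 1) = (3.9308 − 1)/(7 − 1) = 2.9308/6 = 0.4885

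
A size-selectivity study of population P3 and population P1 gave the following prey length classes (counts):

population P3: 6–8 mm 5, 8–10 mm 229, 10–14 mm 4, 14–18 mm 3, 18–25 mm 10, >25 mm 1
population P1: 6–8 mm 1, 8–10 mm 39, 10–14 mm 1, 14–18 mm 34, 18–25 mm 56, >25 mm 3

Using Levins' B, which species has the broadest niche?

population P1

Proportions for population P3 (n=252): 5/252=0.0198, 229/252=0.9087, 4/252=0.0159, 3/252=0.0119, 10/252=0.0397, 1/252=0.0040
Proportions for population P1 (n=134): 1/134=0.0075, 39/134=0.2910, 1/134=0.0075, 34/134=0.2537, 56/134=0.4179, 3/134=0.0224
Σp_P3ᵢ² = 0.0198² + 0.9087² + 0.0159² + 0.0119² + 0.0397² + 0.0040² = 0.000392 + 0.825736 + 0.000253 + 0.000142 + 0.001576 + 0.000016 = 0.828115
B_P3 = 1 / 0.828115 = 1.2076
Σp_P1ᵢ² = 0.0075² + 0.2910² + 0.0075² + 0.2537² + 0.4179² + 0.0224² = 0.000056 + 0.084681 + 0.000056 + 0.064364 + 0.174640 + 0.000502 = 0.324299
B_P1 = 1 / 0.324299 = 3.0836
Highest B → broadest niche (most generalist): population P1 (B = 3.08).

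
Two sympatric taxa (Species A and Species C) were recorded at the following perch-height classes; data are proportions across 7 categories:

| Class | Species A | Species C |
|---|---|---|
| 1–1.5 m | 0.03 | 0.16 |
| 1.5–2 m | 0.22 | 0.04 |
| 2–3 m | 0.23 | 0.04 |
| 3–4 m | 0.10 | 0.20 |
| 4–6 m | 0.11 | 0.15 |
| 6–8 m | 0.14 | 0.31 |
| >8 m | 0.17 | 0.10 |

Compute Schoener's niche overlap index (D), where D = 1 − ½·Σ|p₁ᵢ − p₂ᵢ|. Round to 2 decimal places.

0.56

Σ|p₁ᵢ − p₂ᵢ| = 0.13 + 0.18 + 0.19 + 0.10 + 0.04 + 0.17 + 0.07 = 0.88
D = 1 − ½ × 0.88 = 1 − 0.440 = 0.5600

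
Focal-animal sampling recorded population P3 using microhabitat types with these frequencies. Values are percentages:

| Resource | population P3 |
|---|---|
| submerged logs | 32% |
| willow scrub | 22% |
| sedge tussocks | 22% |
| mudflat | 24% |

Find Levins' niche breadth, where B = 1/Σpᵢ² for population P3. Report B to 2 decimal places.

Convert percentages to proportions (divide by 100).
Σpᵢ² = 0.32² + 0.22² + 0.22² + 0.24² = 0.1024 + 0.0484 + 0.0484 + 0.0576 = 0.2568
B = 1 / 0.2568 = 3.8941

3.89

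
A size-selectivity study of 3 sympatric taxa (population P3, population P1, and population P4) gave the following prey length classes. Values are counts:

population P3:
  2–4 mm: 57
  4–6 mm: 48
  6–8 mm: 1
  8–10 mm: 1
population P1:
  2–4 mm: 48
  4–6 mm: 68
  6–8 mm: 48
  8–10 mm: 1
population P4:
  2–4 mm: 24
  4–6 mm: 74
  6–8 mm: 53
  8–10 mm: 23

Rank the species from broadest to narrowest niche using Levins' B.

Proportions for population P3 (n=107): 57/107=0.5327, 48/107=0.4486, 1/107=0.0093, 1/107=0.0093
Proportions for population P1 (n=165): 48/165=0.2909, 68/165=0.4121, 48/165=0.2909, 1/165=0.0061
Proportions for population P4 (n=174): 24/174=0.1379, 74/174=0.4253, 53/174=0.3046, 23/174=0.1322
Σp_P3ᵢ² = 0.5327² + 0.4486² + 0.0093² + 0.0093² = 0.283769 + 0.201242 + 0.000086 + 0.000086 = 0.485183
B_P3 = 1 / 0.485183 = 2.0611
Σp_P1ᵢ² = 0.2909² + 0.4121² + 0.2909² + 0.0061² = 0.084623 + 0.169826 + 0.084623 + 0.000037 = 0.339109
B_P1 = 1 / 0.339109 = 2.9489
Σp_P4ᵢ² = 0.1379² + 0.4253² + 0.3046² + 0.1322² = 0.019016 + 0.180880 + 0.092781 + 0.017477 = 0.310154
B_P4 = 1 / 0.310154 = 3.2242
Ranking by B (broadest → narrowest): population P4 (3.22) > population P1 (2.95) > population P3 (2.06)

population P4 > population P1 > population P3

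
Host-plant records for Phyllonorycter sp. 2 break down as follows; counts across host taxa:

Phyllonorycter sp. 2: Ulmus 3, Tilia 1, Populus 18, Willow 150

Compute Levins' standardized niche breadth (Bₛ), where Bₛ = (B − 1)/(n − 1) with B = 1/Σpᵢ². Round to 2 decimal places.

0.10

Proportions for Phyllonorycter sp. 2 (n=172): 3/172=0.0174, 1/172=0.0058, 18/172=0.1047, 150/172=0.8721
Σpᵢ² = 0.0174² + 0.0058² + 0.1047² + 0.8721² = 0.000303 + 0.000034 + 0.010962 + 0.760558 = 0.771857
B = 1 / 0.771857 = 1.2956
Bₛ = (B − 1)/(n − 1) = (1.2956 − 1)/(4 − 1) = 0.2956/3 = 0.0985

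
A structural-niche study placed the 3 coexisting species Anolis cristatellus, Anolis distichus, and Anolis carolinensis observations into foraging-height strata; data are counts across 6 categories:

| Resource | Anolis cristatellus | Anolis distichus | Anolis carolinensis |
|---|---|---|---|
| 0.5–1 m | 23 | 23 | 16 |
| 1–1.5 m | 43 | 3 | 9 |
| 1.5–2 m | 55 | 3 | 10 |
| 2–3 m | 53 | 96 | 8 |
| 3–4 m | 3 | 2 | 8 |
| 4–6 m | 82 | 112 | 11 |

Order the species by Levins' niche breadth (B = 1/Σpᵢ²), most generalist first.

Anolis carolinensis > Anolis cristatellus > Anolis distichus

Proportions for Anolis cristatellus (n=259): 23/259=0.0888, 43/259=0.1660, 55/259=0.2124, 53/259=0.2046, 3/259=0.0116, 82/259=0.3166
Proportions for Anolis distichus (n=239): 23/239=0.0962, 3/239=0.0126, 3/239=0.0126, 96/239=0.4017, 2/239=0.0084, 112/239=0.4686
Proportions for Anolis carolinensis (n=62): 16/62=0.2581, 9/62=0.1452, 10/62=0.1613, 8/62=0.1290, 8/62=0.1290, 11/62=0.1774
Σp_crisᵢ² = 0.0888² + 0.1660² + 0.2124² + 0.2046² + 0.0116² + 0.3166² = 0.007885 + 0.027556 + 0.045114 + 0.041861 + 0.000135 + 0.100236 = 0.222787
B_cris = 1 / 0.222787 = 4.4886
Σp_distᵢ² = 0.0962² + 0.0126² + 0.0126² + 0.4017² + 0.0084² + 0.4686² = 0.009254 + 0.000159 + 0.000159 + 0.161363 + 0.000071 + 0.219586 = 0.390592
B_dist = 1 / 0.390592 = 2.5602
Σp_caroᵢ² = 0.2581² + 0.1452² + 0.1613² + 0.1290² + 0.1290² + 0.1774² = 0.066616 + 0.021083 + 0.026018 + 0.016641 + 0.016641 + 0.031471 = 0.178470
B_caro = 1 / 0.178470 = 5.6032
Ranking by B (broadest → narrowest): Anolis carolinensis (5.60) > Anolis cristatellus (4.49) > Anolis distichus (2.56)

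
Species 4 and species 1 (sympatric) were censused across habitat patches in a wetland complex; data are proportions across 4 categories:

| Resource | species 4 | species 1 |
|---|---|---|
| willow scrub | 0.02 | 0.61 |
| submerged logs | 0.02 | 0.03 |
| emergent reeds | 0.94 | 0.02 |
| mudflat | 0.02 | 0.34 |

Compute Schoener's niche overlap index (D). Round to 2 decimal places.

Σ|p₁ᵢ − p₂ᵢ| = 0.59 + 0.01 + 0.92 + 0.32 = 1.84
D = 1 − ½ × 1.84 = 1 − 0.920 = 0.0800

0.08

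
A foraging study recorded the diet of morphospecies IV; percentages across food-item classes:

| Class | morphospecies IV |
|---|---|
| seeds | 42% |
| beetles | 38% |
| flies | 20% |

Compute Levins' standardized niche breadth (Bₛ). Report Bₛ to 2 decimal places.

Convert percentages to proportions (divide by 100).
Σpᵢ² = 0.42² + 0.38² + 0.20² = 0.1764 + 0.1444 + 0.0400 = 0.3608
B = 1 / 0.3608 = 2.7716
Bₛ = (B − 1)/(n − 1) = (2.7716 − 1)/(3 − 1) = 1.7716/2 = 0.8858

0.89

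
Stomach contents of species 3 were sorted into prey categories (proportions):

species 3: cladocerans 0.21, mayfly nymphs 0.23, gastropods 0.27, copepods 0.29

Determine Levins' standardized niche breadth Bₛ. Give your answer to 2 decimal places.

0.98

Σpᵢ² = 0.21² + 0.23² + 0.27² + 0.29² = 0.0441 + 0.0529 + 0.0729 + 0.0841 = 0.2540
B = 1 / 0.2540 = 3.9370
Bₛ = (B − 1)/(n − 1) = (3.9370 − 1)/(4 − 1) = 2.9370/3 = 0.9790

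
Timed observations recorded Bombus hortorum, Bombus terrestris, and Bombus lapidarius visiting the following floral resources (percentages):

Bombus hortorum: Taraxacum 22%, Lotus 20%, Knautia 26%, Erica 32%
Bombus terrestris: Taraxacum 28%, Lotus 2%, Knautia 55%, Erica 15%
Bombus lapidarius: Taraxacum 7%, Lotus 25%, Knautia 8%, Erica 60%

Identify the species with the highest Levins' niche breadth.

Convert percentages to proportions (divide by 100).
Σp_hortᵢ² = 0.22² + 0.20² + 0.26² + 0.32² = 0.0484 + 0.0400 + 0.0676 + 0.1024 = 0.2584
B_hort = 1 / 0.2584 = 3.8700
Σp_terrᵢ² = 0.28² + 0.02² + 0.55² + 0.15² = 0.0784 + 0.0004 + 0.3025 + 0.0225 = 0.4038
B_terr = 1 / 0.4038 = 2.4765
Σp_lapiᵢ² = 0.07² + 0.25² + 0.08² + 0.60² = 0.0049 + 0.0625 + 0.0064 + 0.3600 = 0.4338
B_lapi = 1 / 0.4338 = 2.3052
Highest B → broadest niche (most generalist): Bombus hortorum (B = 3.87).

Bombus hortorum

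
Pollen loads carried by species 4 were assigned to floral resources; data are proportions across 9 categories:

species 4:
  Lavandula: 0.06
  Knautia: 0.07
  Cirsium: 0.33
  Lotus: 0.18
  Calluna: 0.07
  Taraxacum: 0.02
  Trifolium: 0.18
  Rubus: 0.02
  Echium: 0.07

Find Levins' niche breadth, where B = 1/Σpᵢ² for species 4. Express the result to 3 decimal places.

5.187

Σpᵢ² = 0.06² + 0.07² + 0.33² + 0.18² + 0.07² + 0.02² + 0.18² + 0.02² + 0.07² = 0.0036 + 0.0049 + 0.1089 + 0.0324 + 0.0049 + 0.0004 + 0.0324 + 0.0004 + 0.0049 = 0.1928
B = 1 / 0.1928 = 5.18672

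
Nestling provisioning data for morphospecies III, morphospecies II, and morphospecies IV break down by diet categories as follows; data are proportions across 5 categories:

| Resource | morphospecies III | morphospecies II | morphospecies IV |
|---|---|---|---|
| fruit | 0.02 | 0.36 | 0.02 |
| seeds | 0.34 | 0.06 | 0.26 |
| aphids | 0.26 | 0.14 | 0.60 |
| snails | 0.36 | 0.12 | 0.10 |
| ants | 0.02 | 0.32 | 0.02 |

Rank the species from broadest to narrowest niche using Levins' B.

morphospecies II > morphospecies III > morphospecies IV

Σp_IIIᵢ² = 0.02² + 0.34² + 0.26² + 0.36² + 0.02² = 0.0004 + 0.1156 + 0.0676 + 0.1296 + 0.0004 = 0.3136
B_III = 1 / 0.3136 = 3.1888
Σp_IIᵢ² = 0.36² + 0.06² + 0.14² + 0.12² + 0.32² = 0.1296 + 0.0036 + 0.0196 + 0.0144 + 0.1024 = 0.2696
B_II = 1 / 0.2696 = 3.7092
Σp_IVᵢ² = 0.02² + 0.26² + 0.60² + 0.10² + 0.02² = 0.0004 + 0.0676 + 0.3600 + 0.0100 + 0.0004 = 0.4384
B_IV = 1 / 0.4384 = 2.2810
Ranking by B (broadest → narrowest): morphospecies II (3.71) > morphospecies III (3.19) > morphospecies IV (2.28)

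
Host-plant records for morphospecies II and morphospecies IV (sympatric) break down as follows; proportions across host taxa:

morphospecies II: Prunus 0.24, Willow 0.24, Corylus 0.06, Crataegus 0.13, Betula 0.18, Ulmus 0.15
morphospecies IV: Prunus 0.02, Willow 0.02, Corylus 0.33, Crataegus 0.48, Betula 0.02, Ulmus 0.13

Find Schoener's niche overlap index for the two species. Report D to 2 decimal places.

Σ|p₁ᵢ − p₂ᵢ| = 0.22 + 0.22 + 0.27 + 0.35 + 0.16 + 0.02 = 1.24
D = 1 − ½ × 1.24 = 1 − 0.620 = 0.3800

0.38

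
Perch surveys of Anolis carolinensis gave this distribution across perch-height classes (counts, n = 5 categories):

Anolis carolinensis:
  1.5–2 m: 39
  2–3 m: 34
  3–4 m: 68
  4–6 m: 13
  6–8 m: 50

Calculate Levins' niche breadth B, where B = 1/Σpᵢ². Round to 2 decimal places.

Proportions for Anolis carolinensis (n=204): 39/204=0.1912, 34/204=0.1667, 68/204=0.3333, 13/204=0.0637, 50/204=0.2451
Σpᵢ² = 0.1912² + 0.1667² + 0.3333² + 0.0637² + 0.2451² = 0.036557 + 0.027789 + 0.111089 + 0.004058 + 0.060074 = 0.239567
B = 1 / 0.239567 = 4.1742

4.17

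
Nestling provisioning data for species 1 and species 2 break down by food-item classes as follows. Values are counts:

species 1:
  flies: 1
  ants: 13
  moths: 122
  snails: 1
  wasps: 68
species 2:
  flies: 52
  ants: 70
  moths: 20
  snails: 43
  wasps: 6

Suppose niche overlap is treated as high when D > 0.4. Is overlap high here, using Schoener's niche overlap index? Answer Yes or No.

No

Proportions for species 1 (n=205): 1/205=0.0049, 13/205=0.0634, 122/205=0.5951, 1/205=0.0049, 68/205=0.3317
Proportions for species 2 (n=191): 52/191=0.2723, 70/191=0.3665, 20/191=0.1047, 43/191=0.2251, 6/191=0.0314
Σ|p₁ᵢ − p₂ᵢ| = 0.2674 + 0.3031 + 0.4904 + 0.2202 + 0.3003 = 1.5814
D = 1 − ½ × 1.5814 = 1 − 0.79070 = 0.20930
D = 0.20930 < 0.4 → No.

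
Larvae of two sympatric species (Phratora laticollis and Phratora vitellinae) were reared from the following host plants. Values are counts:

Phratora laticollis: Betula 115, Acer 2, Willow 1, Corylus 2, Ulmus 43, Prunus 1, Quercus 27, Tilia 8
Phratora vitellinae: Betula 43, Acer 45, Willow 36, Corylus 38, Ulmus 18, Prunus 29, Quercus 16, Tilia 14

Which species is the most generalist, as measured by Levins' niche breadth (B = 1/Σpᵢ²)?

Proportions for Phratora laticollis (n=199): 115/199=0.5779, 2/199=0.0101, 1/199=0.0050, 2/199=0.0101, 43/199=0.2161, 1/199=0.0050, 27/199=0.1357, 8/199=0.0402
Proportions for Phratora vitellinae (n=239): 43/239=0.1799, 45/239=0.1883, 36/239=0.1506, 38/239=0.1590, 18/239=0.0753, 29/239=0.1213, 16/239=0.0669, 14/239=0.0586
Σp_latiᵢ² = 0.5779² + 0.0101² + 0.0050² + 0.0101² + 0.2161² + 0.0050² + 0.1357² + 0.0402² = 0.333968 + 0.000102 + 0.000025 + 0.000102 + 0.046699 + 0.000025 + 0.018414 + 0.001616 = 0.400951
B_lati = 1 / 0.400951 = 2.4941
Σp_viteᵢ² = 0.1799² + 0.1883² + 0.1506² + 0.1590² + 0.0753² + 0.1213² + 0.0669² + 0.0586² = 0.032364 + 0.035457 + 0.022680 + 0.025281 + 0.005670 + 0.014714 + 0.004476 + 0.003434 = 0.144076
B_vite = 1 / 0.144076 = 6.9408
Highest B → broadest niche (most generalist): Phratora vitellinae (B = 6.94).

Phratora vitellinae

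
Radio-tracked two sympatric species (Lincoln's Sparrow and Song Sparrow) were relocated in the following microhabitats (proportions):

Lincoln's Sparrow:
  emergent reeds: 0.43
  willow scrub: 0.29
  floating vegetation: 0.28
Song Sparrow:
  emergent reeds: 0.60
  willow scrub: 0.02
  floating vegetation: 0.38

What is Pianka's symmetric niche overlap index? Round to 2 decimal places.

Σ p₁ᵢp₂ᵢ = 0.2580 + 0.0058 + 0.1064 = 0.3702
Σp_1ᵢ² = 0.43² + 0.29² + 0.28² = 0.1849 + 0.0841 + 0.0784 = 0.3474
Σp_2ᵢ² = 0.60² + 0.02² + 0.38² = 0.3600 + 0.0004 + 0.1444 = 0.5048
O = 0.3702 / √(0.3474 × 0.5048) = 0.3702 / 0.41877 = 0.8840

0.88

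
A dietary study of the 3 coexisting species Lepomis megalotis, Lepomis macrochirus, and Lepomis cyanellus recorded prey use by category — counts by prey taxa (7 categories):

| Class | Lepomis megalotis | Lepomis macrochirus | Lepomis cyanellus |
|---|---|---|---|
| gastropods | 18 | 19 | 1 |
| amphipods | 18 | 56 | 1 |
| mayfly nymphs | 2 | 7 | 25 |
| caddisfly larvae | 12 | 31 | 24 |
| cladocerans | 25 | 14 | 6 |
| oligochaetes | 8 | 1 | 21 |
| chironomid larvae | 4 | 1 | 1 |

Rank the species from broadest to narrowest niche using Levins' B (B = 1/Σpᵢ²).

Proportions for Lepomis megalotis (n=87): 18/87=0.2069, 18/87=0.2069, 2/87=0.0230, 12/87=0.1379, 25/87=0.2874, 8/87=0.0920, 4/87=0.0460
Proportions for Lepomis macrochirus (n=129): 19/129=0.1473, 56/129=0.4341, 7/129=0.0543, 31/129=0.2403, 14/129=0.1085, 1/129=0.0078, 1/129=0.0078
Proportions for Lepomis cyanellus (n=79): 1/79=0.0127, 1/79=0.0127, 25/79=0.3165, 24/79=0.3038, 6/79=0.0759, 21/79=0.2658, 1/79=0.0127
Σp_megaᵢ² = 0.2069² + 0.2069² + 0.0230² + 0.1379² + 0.2874² + 0.0920² + 0.0460² = 0.042808 + 0.042808 + 0.000529 + 0.019016 + 0.082599 + 0.008464 + 0.002116 = 0.198340
B_mega = 1 / 0.198340 = 5.0418
Σp_macrᵢ² = 0.1473² + 0.4341² + 0.0543² + 0.2403² + 0.1085² + 0.0078² + 0.0078² = 0.021697 + 0.188443 + 0.002948 + 0.057744 + 0.011772 + 0.000061 + 0.000061 = 0.282726
B_macr = 1 / 0.282726 = 3.5370
Σp_cyanᵢ² = 0.0127² + 0.0127² + 0.3165² + 0.3038² + 0.0759² + 0.2658² + 0.0127² = 0.000161 + 0.000161 + 0.100172 + 0.092294 + 0.005761 + 0.070650 + 0.000161 = 0.269360
B_cyan = 1 / 0.269360 = 3.7125
Ranking by B (broadest → narrowest): Lepomis megalotis (5.04) > Lepomis cyanellus (3.71) > Lepomis macrochirus (3.54)

Lepomis megalotis > Lepomis cyanellus > Lepomis macrochirus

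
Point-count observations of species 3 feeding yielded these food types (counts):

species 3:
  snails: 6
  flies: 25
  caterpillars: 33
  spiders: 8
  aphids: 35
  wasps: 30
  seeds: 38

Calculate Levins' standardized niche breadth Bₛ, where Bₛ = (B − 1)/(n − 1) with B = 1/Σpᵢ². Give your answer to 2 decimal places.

0.78

Proportions for species 3 (n=175): 6/175=0.0343, 25/175=0.1429, 33/175=0.1886, 8/175=0.0457, 35/175=0.2000, 30/175=0.1714, 38/175=0.2171
Σpᵢ² = 0.0343² + 0.1429² + 0.1886² + 0.0457² + 0.2000² + 0.1714² + 0.2171² = 0.001176 + 0.020420 + 0.035570 + 0.002088 + 0.040000 + 0.029378 + 0.047132 = 0.175764
B = 1 / 0.175764 = 5.6894
Bₛ = (B − 1)/(n − 1) = (5.6894 − 1)/(7 − 1) = 4.6894/6 = 0.7816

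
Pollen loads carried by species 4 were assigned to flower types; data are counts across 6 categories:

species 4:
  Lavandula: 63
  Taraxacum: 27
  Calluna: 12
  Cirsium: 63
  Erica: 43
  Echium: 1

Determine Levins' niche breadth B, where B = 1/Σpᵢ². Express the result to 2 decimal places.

4.10

Proportions for species 4 (n=209): 63/209=0.3014, 27/209=0.1292, 12/209=0.0574, 63/209=0.3014, 43/209=0.2057, 1/209=0.0048
Σpᵢ² = 0.3014² + 0.1292² + 0.0574² + 0.3014² + 0.2057² + 0.0048² = 0.090842 + 0.016693 + 0.003295 + 0.090842 + 0.042312 + 0.000023 = 0.244007
B = 1 / 0.244007 = 4.0982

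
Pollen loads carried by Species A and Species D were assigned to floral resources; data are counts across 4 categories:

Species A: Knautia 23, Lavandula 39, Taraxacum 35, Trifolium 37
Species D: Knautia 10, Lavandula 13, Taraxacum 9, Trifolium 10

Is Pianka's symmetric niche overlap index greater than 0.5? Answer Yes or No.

Yes

Proportions for Species A (n=134): 23/134=0.1716, 39/134=0.2910, 35/134=0.2612, 37/134=0.2761
Proportions for Species D (n=42): 10/42=0.2381, 13/42=0.3095, 9/42=0.2143, 10/42=0.2381
Σ p₁ᵢp₂ᵢ = 0.040858 + 0.090065 + 0.055975 + 0.065739 = 0.252637
Σp_1ᵢ² = 0.1716² + 0.2910² + 0.2612² + 0.2761² = 0.029447 + 0.084681 + 0.068225 + 0.076231 = 0.258584
Σp_2ᵢ² = 0.2381² + 0.3095² + 0.2143² + 0.2381² = 0.056692 + 0.095790 + 0.045924 + 0.056692 = 0.255098
O = 0.252637 / √(0.258584 × 0.255098) = 0.252637 / 0.2568351 = 0.9837
O = 0.9837 > 0.5 → Yes.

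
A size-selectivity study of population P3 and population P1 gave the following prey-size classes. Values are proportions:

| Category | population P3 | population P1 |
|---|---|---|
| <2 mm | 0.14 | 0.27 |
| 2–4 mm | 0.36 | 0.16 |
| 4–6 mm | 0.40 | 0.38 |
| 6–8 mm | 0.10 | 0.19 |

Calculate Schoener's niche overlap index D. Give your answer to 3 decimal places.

0.780

Σ|p₁ᵢ − p₂ᵢ| = 0.13 + 0.20 + 0.02 + 0.09 = 0.44
D = 1 − ½ × 0.44 = 1 − 0.220 = 0.78000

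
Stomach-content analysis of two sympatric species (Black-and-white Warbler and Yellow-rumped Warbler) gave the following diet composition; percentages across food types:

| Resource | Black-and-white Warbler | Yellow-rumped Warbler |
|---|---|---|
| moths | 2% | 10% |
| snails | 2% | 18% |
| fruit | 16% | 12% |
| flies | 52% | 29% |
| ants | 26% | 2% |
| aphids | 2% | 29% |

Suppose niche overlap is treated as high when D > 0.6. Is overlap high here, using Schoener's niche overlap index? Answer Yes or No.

Convert percentages to proportions (divide by 100).
Σ|p₁ᵢ − p₂ᵢ| = 0.08 + 0.16 + 0.04 + 0.23 + 0.24 + 0.27 = 1.02
D = 1 − ½ × 1.02 = 1 − 0.510 = 0.4900
D = 0.4900 < 0.6 → No.

No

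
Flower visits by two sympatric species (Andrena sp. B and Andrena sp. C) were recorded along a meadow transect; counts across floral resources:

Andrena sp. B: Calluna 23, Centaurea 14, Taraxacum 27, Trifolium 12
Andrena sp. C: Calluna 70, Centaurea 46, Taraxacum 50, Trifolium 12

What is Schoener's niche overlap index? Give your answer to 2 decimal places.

Proportions for Andrena sp. B (n=76): 23/76=0.3026, 14/76=0.1842, 27/76=0.3553, 12/76=0.1579
Proportions for Andrena sp. C (n=178): 70/178=0.3933, 46/178=0.2584, 50/178=0.2809, 12/178=0.0674
Σ|p₁ᵢ − p₂ᵢ| = 0.0907 + 0.0742 + 0.0744 + 0.0905 = 0.3298
D = 1 − ½ × 0.3298 = 1 − 0.16490 = 0.83510

0.84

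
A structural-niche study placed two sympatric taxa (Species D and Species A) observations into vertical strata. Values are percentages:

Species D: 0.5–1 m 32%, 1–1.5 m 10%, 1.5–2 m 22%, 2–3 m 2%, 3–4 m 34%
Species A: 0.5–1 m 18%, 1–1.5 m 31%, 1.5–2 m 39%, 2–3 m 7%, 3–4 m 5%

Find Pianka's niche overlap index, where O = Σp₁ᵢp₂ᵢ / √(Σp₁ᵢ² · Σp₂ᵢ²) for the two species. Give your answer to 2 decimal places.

Convert percentages to proportions (divide by 100).
Σ p₁ᵢp₂ᵢ = 0.0576 + 0.0310 + 0.0858 + 0.0014 + 0.0170 = 0.1928
Σp_1ᵢ² = 0.32² + 0.10² + 0.22² + 0.02² + 0.34² = 0.1024 + 0.0100 + 0.0484 + 0.0004 + 0.1156 = 0.2768
Σp_2ᵢ² = 0.18² + 0.31² + 0.39² + 0.07² + 0.05² = 0.0324 + 0.0961 + 0.1521 + 0.0049 + 0.0025 = 0.2880
O = 0.1928 / √(0.2768 × 0.2880) = 0.1928 / 0.28234 = 0.6829

0.68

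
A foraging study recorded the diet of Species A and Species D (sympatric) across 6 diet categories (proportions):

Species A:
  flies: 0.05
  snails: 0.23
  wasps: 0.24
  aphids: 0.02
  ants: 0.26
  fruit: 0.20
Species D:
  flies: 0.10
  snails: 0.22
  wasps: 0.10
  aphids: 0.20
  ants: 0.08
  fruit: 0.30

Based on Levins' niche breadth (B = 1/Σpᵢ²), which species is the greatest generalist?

Species D

Σp_Aᵢ² = 0.05² + 0.23² + 0.24² + 0.02² + 0.26² + 0.20² = 0.0025 + 0.0529 + 0.0576 + 0.0004 + 0.0676 + 0.0400 = 0.2210
B_A = 1 / 0.2210 = 4.5249
Σp_Dᵢ² = 0.10² + 0.22² + 0.10² + 0.20² + 0.08² + 0.30² = 0.0100 + 0.0484 + 0.0100 + 0.0400 + 0.0064 + 0.0900 = 0.2048
B_D = 1 / 0.2048 = 4.8828
Highest B → broadest niche (most generalist): Species D (B = 4.88).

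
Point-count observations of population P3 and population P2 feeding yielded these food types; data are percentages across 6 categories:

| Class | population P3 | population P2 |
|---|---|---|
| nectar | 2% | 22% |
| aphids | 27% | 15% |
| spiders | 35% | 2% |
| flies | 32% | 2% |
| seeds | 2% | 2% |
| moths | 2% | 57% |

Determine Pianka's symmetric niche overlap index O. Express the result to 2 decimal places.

Convert percentages to proportions (divide by 100).
Σ p₁ᵢp₂ᵢ = 0.0044 + 0.0405 + 0.0070 + 0.0064 + 0.0004 + 0.0114 = 0.0701
Σp_1ᵢ² = 0.02² + 0.27² + 0.35² + 0.32² + 0.02² + 0.02² = 0.0004 + 0.0729 + 0.1225 + 0.1024 + 0.0004 + 0.0004 = 0.2990
Σp_2ᵢ² = 0.22² + 0.15² + 0.02² + 0.02² + 0.02² + 0.57² = 0.0484 + 0.0225 + 0.0004 + 0.0004 + 0.0004 + 0.3249 = 0.3970
O = 0.0701 / √(0.2990 × 0.3970) = 0.0701 / 0.34453 = 0.2035

0.20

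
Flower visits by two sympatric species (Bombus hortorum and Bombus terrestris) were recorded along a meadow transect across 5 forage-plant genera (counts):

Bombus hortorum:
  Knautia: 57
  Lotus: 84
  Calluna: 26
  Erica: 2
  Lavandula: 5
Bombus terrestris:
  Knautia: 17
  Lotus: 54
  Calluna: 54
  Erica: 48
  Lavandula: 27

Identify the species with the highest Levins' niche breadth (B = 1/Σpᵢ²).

Bombus terrestris

Proportions for Bombus hortorum (n=174): 57/174=0.3276, 84/174=0.4828, 26/174=0.1494, 2/174=0.0115, 5/174=0.0287
Proportions for Bombus terrestris (n=200): 17/200=0.0850, 54/200=0.2700, 54/200=0.2700, 48/200=0.2400, 27/200=0.1350
Σp_hortᵢ² = 0.3276² + 0.4828² + 0.1494² + 0.0115² + 0.0287² = 0.107322 + 0.233096 + 0.022320 + 0.000132 + 0.000824 = 0.363694
B_hort = 1 / 0.363694 = 2.7496
Σp_terrᵢ² = 0.0850² + 0.2700² + 0.2700² + 0.2400² + 0.1350² = 0.007225 + 0.072900 + 0.072900 + 0.057600 + 0.018225 = 0.228850
B_terr = 1 / 0.228850 = 4.3697
Highest B → broadest niche (most generalist): Bombus terrestris (B = 4.37).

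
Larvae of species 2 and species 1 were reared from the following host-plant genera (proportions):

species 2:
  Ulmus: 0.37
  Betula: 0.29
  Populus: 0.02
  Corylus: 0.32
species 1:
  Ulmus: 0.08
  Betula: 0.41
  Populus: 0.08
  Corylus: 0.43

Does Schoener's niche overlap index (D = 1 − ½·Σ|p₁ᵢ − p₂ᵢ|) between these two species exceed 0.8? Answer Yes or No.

No

Σ|p₁ᵢ − p₂ᵢ| = 0.29 + 0.12 + 0.06 + 0.11 = 0.58
D = 1 − ½ × 0.58 = 1 − 0.290 = 0.7100
D = 0.7100 < 0.8 → No.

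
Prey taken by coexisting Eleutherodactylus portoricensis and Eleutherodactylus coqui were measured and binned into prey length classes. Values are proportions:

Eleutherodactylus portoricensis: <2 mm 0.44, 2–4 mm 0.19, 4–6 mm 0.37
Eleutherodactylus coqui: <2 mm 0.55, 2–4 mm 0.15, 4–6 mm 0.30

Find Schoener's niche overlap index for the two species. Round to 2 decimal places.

0.89

Σ|p₁ᵢ − p₂ᵢ| = 0.11 + 0.04 + 0.07 = 0.22
D = 1 − ½ × 0.22 = 1 − 0.110 = 0.8900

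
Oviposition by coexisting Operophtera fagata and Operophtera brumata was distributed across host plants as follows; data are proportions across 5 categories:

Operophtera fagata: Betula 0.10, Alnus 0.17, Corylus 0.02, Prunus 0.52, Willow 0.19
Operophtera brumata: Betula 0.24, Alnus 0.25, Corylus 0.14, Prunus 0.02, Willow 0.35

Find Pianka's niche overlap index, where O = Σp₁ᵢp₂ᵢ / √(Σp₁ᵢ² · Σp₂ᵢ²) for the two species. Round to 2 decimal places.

Σ p₁ᵢp₂ᵢ = 0.0240 + 0.0425 + 0.0028 + 0.0104 + 0.0665 = 0.1462
Σp_1ᵢ² = 0.10² + 0.17² + 0.02² + 0.52² + 0.19² = 0.0100 + 0.0289 + 0.0004 + 0.2704 + 0.0361 = 0.3458
Σp_2ᵢ² = 0.24² + 0.25² + 0.14² + 0.02² + 0.35² = 0.0576 + 0.0625 + 0.0196 + 0.0004 + 0.1225 = 0.2626
O = 0.1462 / √(0.3458 × 0.2626) = 0.1462 / 0.30134 = 0.4852

0.49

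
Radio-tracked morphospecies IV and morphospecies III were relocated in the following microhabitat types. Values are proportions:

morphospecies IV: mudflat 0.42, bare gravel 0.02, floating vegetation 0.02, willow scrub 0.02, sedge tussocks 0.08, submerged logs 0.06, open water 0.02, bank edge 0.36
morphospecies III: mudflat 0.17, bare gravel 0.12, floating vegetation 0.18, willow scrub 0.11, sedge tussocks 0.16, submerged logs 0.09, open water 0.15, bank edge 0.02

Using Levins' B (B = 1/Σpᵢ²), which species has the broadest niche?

morphospecies III

Σp_IVᵢ² = 0.42² + 0.02² + 0.02² + 0.02² + 0.08² + 0.06² + 0.02² + 0.36² = 0.1764 + 0.0004 + 0.0004 + 0.0004 + 0.0064 + 0.0036 + 0.0004 + 0.1296 = 0.3176
B_IV = 1 / 0.3176 = 3.1486
Σp_IIIᵢ² = 0.17² + 0.12² + 0.18² + 0.11² + 0.16² + 0.09² + 0.15² + 0.02² = 0.0289 + 0.0144 + 0.0324 + 0.0121 + 0.0256 + 0.0081 + 0.0225 + 0.0004 = 0.1444
B_III = 1 / 0.1444 = 6.9252
Highest B → broadest niche (most generalist): morphospecies III (B = 6.93).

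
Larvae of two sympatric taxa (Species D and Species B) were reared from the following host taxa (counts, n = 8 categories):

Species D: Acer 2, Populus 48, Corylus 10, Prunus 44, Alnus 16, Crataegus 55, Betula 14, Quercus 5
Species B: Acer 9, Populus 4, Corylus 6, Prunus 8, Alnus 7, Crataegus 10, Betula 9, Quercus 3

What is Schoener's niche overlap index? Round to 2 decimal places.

Proportions for Species D (n=194): 2/194=0.0103, 48/194=0.2474, 10/194=0.0515, 44/194=0.2268, 16/194=0.0825, 55/194=0.2835, 14/194=0.0722, 5/194=0.0258
Proportions for Species B (n=56): 9/56=0.1607, 4/56=0.0714, 6/56=0.1071, 8/56=0.1429, 7/56=0.1250, 10/56=0.1786, 9/56=0.1607, 3/56=0.0536
Σ|p₁ᵢ − p₂ᵢ| = 0.1504 + 0.1760 + 0.0556 + 0.0839 + 0.0425 + 0.1049 + 0.0885 + 0.0278 = 0.7296
D = 1 − ½ × 0.7296 = 1 − 0.36480 = 0.63520

0.64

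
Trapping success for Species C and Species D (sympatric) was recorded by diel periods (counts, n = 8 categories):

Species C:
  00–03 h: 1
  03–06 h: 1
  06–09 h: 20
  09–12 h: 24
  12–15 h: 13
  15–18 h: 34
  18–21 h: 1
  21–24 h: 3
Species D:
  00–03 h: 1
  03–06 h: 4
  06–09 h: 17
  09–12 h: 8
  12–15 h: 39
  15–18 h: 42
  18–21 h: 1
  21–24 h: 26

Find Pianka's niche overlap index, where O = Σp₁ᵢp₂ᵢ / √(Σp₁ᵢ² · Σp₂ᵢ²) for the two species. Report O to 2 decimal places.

Proportions for Species C (n=97): 1/97=0.0103, 1/97=0.0103, 20/97=0.2062, 24/97=0.2474, 13/97=0.1340, 34/97=0.3505, 1/97=0.0103, 3/97=0.0309
Proportions for Species D (n=138): 1/138=0.0072, 4/138=0.0290, 17/138=0.1232, 8/138=0.0580, 39/138=0.2826, 42/138=0.3043, 1/138=0.0072, 26/138=0.1884
Σ p₁ᵢp₂ᵢ = 0.000074 + 0.000299 + 0.025404 + 0.014349 + 0.037868 + 0.106657 + 0.000074 + 0.005822 = 0.190547
Σp_1ᵢ² = 0.0103² + 0.0103² + 0.2062² + 0.2474² + 0.1340² + 0.3505² + 0.0103² + 0.0309² = 0.000106 + 0.000106 + 0.042518 + 0.061207 + 0.017956 + 0.122850 + 0.000106 + 0.000955 = 0.245804
Σp_2ᵢ² = 0.0072² + 0.0290² + 0.1232² + 0.0580² + 0.2826² + 0.3043² + 0.0072² + 0.1884² = 0.000052 + 0.000841 + 0.015178 + 0.003364 + 0.079863 + 0.092598 + 0.000052 + 0.035495 = 0.227443
O = 0.190547 / √(0.245804 × 0.227443) = 0.190547 / 0.2364453 = 0.8059

0.81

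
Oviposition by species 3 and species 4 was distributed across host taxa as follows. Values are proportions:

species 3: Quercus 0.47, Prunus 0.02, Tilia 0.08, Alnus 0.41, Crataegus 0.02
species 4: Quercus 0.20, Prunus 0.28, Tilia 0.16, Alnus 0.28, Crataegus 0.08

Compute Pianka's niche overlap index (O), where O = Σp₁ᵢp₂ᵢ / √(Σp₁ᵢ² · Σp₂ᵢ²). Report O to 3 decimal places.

0.760

Σ p₁ᵢp₂ᵢ = 0.0940 + 0.0056 + 0.0128 + 0.1148 + 0.0016 = 0.2288
Σp_1ᵢ² = 0.47² + 0.02² + 0.08² + 0.41² + 0.02² = 0.2209 + 0.0004 + 0.0064 + 0.1681 + 0.0004 = 0.3962
Σp_2ᵢ² = 0.20² + 0.28² + 0.16² + 0.28² + 0.08² = 0.0400 + 0.0784 + 0.0256 + 0.0784 + 0.0064 = 0.2288
O = 0.2288 / √(0.3962 × 0.2288) = 0.2288 / 0.301082 = 0.75993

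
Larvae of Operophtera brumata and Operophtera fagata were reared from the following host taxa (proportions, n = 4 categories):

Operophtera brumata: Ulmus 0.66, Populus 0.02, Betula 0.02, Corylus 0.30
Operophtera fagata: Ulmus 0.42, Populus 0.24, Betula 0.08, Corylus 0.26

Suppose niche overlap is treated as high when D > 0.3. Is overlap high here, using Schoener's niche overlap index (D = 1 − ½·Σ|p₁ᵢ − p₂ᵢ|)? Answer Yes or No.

Yes

Σ|p₁ᵢ − p₂ᵢ| = 0.24 + 0.22 + 0.06 + 0.04 = 0.56
D = 1 − ½ × 0.56 = 1 − 0.280 = 0.7200
D = 0.7200 > 0.3 → Yes.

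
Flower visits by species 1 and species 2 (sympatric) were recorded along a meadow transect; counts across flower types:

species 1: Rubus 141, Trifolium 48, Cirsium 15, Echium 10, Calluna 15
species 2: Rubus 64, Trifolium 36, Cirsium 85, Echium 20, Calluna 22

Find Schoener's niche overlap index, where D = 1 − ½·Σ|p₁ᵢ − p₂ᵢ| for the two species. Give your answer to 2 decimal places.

0.62

Proportions for species 1 (n=229): 141/229=0.6157, 48/229=0.2096, 15/229=0.0655, 10/229=0.0437, 15/229=0.0655
Proportions for species 2 (n=227): 64/227=0.2819, 36/227=0.1586, 85/227=0.3744, 20/227=0.0881, 22/227=0.0969
Σ|p₁ᵢ − p₂ᵢ| = 0.3338 + 0.0510 + 0.3089 + 0.0444 + 0.0314 = 0.7695
D = 1 − ½ × 0.7695 = 1 − 0.38475 = 0.61525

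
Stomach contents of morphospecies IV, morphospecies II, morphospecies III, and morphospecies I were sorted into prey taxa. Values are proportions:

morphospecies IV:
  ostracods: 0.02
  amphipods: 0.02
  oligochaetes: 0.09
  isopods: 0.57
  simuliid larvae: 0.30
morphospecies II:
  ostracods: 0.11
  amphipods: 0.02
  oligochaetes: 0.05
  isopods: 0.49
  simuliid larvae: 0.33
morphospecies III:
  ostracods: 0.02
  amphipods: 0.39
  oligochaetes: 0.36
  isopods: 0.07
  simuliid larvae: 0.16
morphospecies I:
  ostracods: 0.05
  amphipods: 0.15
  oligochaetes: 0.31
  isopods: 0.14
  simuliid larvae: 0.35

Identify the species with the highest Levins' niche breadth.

Σp_IVᵢ² = 0.02² + 0.02² + 0.09² + 0.57² + 0.30² = 0.0004 + 0.0004 + 0.0081 + 0.3249 + 0.0900 = 0.4238
B_IV = 1 / 0.4238 = 2.3596
Σp_IIᵢ² = 0.11² + 0.02² + 0.05² + 0.49² + 0.33² = 0.0121 + 0.0004 + 0.0025 + 0.2401 + 0.1089 = 0.3640
B_II = 1 / 0.3640 = 2.7473
Σp_IIIᵢ² = 0.02² + 0.39² + 0.36² + 0.07² + 0.16² = 0.0004 + 0.1521 + 0.1296 + 0.0049 + 0.0256 = 0.3126
B_III = 1 / 0.3126 = 3.1990
Σp_Iᵢ² = 0.05² + 0.15² + 0.31² + 0.14² + 0.35² = 0.0025 + 0.0225 + 0.0961 + 0.0196 + 0.1225 = 0.2632
B_I = 1 / 0.2632 = 3.7994
Highest B → broadest niche (most generalist): morphospecies I (B = 3.80).

morphospecies I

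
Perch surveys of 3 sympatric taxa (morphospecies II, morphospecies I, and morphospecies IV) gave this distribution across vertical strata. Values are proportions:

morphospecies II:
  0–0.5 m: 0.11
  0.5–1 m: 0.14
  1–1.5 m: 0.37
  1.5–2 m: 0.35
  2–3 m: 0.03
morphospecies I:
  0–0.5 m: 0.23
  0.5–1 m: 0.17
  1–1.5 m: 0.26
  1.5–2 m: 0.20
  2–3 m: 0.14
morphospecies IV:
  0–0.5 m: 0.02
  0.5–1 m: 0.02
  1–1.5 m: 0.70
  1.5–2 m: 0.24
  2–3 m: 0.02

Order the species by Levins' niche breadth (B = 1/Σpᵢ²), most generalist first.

Σp_IIᵢ² = 0.11² + 0.14² + 0.37² + 0.35² + 0.03² = 0.0121 + 0.0196 + 0.1369 + 0.1225 + 0.0009 = 0.2920
B_II = 1 / 0.2920 = 3.4247
Σp_Iᵢ² = 0.23² + 0.17² + 0.26² + 0.20² + 0.14² = 0.0529 + 0.0289 + 0.0676 + 0.0400 + 0.0196 = 0.2090
B_I = 1 / 0.2090 = 4.7847
Σp_IVᵢ² = 0.02² + 0.02² + 0.70² + 0.24² + 0.02² = 0.0004 + 0.0004 + 0.4900 + 0.0576 + 0.0004 = 0.5488
B_IV = 1 / 0.5488 = 1.8222
Ranking by B (broadest → narrowest): morphospecies I (4.78) > morphospecies II (3.42) > morphospecies IV (1.82)

morphospecies I > morphospecies II > morphospecies IV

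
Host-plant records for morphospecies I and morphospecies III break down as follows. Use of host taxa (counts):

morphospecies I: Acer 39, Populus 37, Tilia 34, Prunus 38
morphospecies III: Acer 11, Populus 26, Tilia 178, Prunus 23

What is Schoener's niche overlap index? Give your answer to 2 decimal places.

Proportions for morphospecies I (n=148): 39/148=0.2635, 37/148=0.2500, 34/148=0.2297, 38/148=0.2568
Proportions for morphospecies III (n=238): 11/238=0.0462, 26/238=0.1092, 178/238=0.7479, 23/238=0.0966
Σ|p₁ᵢ − p₂ᵢ| = 0.2173 + 0.1408 + 0.5182 + 0.1602 = 1.0365
D = 1 − ½ × 1.0365 = 1 − 0.51825 = 0.48175

0.48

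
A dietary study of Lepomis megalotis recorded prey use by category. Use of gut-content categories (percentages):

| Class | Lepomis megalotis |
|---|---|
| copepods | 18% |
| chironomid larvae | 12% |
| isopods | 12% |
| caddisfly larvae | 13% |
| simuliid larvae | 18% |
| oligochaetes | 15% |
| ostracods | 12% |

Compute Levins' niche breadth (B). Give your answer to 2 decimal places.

Convert percentages to proportions (divide by 100).
Σpᵢ² = 0.18² + 0.12² + 0.12² + 0.13² + 0.18² + 0.15² + 0.12² = 0.0324 + 0.0144 + 0.0144 + 0.0169 + 0.0324 + 0.0225 + 0.0144 = 0.1474
B = 1 / 0.1474 = 6.7843

6.78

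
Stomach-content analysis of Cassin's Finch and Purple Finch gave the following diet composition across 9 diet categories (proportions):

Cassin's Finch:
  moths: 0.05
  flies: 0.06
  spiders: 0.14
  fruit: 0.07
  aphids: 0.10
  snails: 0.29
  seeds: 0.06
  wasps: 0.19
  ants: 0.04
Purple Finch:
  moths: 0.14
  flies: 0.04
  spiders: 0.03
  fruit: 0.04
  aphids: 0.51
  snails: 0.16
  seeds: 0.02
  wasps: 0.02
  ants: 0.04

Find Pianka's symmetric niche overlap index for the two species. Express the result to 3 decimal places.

0.529

Σ p₁ᵢp₂ᵢ = 0.0070 + 0.0024 + 0.0042 + 0.0028 + 0.0510 + 0.0464 + 0.0012 + 0.0038 + 0.0016 = 0.1204
Σp_1ᵢ² = 0.05² + 0.06² + 0.14² + 0.07² + 0.10² + 0.29² + 0.06² + 0.19² + 0.04² = 0.0025 + 0.0036 + 0.0196 + 0.0049 + 0.0100 + 0.0841 + 0.0036 + 0.0361 + 0.0016 = 0.1660
Σp_2ᵢ² = 0.14² + 0.04² + 0.03² + 0.04² + 0.51² + 0.16² + 0.02² + 0.02² + 0.04² = 0.0196 + 0.0016 + 0.0009 + 0.0016 + 0.2601 + 0.0256 + 0.0004 + 0.0004 + 0.0016 = 0.3118
O = 0.1204 / √(0.1660 × 0.3118) = 0.1204 / 0.227506 = 0.52922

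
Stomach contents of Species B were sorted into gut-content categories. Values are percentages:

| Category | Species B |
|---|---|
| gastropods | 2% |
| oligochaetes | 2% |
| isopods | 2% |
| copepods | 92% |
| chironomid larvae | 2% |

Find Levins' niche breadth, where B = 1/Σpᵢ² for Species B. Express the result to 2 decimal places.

Convert percentages to proportions (divide by 100).
Σpᵢ² = 0.02² + 0.02² + 0.02² + 0.92² + 0.02² = 0.0004 + 0.0004 + 0.0004 + 0.8464 + 0.0004 = 0.8480
B = 1 / 0.8480 = 1.1792

1.18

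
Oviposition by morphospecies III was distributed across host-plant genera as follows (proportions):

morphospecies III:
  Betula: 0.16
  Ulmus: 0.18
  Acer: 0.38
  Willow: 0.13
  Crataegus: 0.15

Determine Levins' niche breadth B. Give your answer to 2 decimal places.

4.14

Σpᵢ² = 0.16² + 0.18² + 0.38² + 0.13² + 0.15² = 0.0256 + 0.0324 + 0.1444 + 0.0169 + 0.0225 = 0.2418
B = 1 / 0.2418 = 4.1356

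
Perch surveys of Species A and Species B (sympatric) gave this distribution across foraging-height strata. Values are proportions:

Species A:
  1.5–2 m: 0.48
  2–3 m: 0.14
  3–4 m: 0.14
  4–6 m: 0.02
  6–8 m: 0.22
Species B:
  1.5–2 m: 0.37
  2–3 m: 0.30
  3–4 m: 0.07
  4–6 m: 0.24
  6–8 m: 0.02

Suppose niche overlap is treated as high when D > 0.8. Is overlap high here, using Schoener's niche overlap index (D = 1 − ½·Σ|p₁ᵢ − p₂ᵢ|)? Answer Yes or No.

No

Σ|p₁ᵢ − p₂ᵢ| = 0.11 + 0.16 + 0.07 + 0.22 + 0.20 = 0.76
D = 1 − ½ × 0.76 = 1 − 0.380 = 0.6200
D = 0.6200 < 0.8 → No.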